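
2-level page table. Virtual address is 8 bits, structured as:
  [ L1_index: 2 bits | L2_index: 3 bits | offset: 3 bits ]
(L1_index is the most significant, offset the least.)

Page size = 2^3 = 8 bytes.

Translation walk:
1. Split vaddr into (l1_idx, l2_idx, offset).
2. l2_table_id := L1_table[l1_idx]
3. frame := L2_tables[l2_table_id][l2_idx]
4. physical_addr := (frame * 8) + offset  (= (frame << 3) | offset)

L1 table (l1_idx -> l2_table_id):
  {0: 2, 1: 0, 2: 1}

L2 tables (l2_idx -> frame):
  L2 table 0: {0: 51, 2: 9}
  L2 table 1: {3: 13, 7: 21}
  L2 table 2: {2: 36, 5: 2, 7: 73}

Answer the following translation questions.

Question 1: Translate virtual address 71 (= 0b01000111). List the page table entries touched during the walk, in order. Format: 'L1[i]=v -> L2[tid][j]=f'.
vaddr = 71 = 0b01000111
Split: l1_idx=1, l2_idx=0, offset=7

Answer: L1[1]=0 -> L2[0][0]=51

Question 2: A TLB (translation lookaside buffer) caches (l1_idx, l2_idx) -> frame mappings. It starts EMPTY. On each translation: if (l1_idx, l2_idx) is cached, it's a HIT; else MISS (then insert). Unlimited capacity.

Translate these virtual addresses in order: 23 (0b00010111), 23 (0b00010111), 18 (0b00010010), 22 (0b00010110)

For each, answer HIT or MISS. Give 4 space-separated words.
Answer: MISS HIT HIT HIT

Derivation:
vaddr=23: (0,2) not in TLB -> MISS, insert
vaddr=23: (0,2) in TLB -> HIT
vaddr=18: (0,2) in TLB -> HIT
vaddr=22: (0,2) in TLB -> HIT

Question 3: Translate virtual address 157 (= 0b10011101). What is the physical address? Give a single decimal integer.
Answer: 109

Derivation:
vaddr = 157 = 0b10011101
Split: l1_idx=2, l2_idx=3, offset=5
L1[2] = 1
L2[1][3] = 13
paddr = 13 * 8 + 5 = 109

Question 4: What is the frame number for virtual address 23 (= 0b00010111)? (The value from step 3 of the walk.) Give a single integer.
Answer: 36

Derivation:
vaddr = 23: l1_idx=0, l2_idx=2
L1[0] = 2; L2[2][2] = 36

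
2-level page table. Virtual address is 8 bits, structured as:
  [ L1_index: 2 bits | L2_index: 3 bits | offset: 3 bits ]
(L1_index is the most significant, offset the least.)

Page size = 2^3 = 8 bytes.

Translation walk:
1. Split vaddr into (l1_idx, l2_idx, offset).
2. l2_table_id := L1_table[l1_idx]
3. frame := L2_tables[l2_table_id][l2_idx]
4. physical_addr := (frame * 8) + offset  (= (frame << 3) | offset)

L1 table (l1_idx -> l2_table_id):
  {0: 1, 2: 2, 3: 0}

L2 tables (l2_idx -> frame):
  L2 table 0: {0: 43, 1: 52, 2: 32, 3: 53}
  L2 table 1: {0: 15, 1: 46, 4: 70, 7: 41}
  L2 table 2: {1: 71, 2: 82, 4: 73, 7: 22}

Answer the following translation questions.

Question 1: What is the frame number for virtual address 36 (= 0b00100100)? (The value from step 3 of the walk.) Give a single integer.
Answer: 70

Derivation:
vaddr = 36: l1_idx=0, l2_idx=4
L1[0] = 1; L2[1][4] = 70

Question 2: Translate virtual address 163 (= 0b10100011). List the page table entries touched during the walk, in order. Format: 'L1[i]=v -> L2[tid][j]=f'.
vaddr = 163 = 0b10100011
Split: l1_idx=2, l2_idx=4, offset=3

Answer: L1[2]=2 -> L2[2][4]=73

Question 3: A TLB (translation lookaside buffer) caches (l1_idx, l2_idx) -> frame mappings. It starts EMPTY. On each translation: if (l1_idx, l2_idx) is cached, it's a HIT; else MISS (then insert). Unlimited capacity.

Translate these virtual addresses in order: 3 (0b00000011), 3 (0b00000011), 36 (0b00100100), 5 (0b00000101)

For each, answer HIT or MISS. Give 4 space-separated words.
Answer: MISS HIT MISS HIT

Derivation:
vaddr=3: (0,0) not in TLB -> MISS, insert
vaddr=3: (0,0) in TLB -> HIT
vaddr=36: (0,4) not in TLB -> MISS, insert
vaddr=5: (0,0) in TLB -> HIT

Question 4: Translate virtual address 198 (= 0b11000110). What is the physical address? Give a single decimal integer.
Answer: 350

Derivation:
vaddr = 198 = 0b11000110
Split: l1_idx=3, l2_idx=0, offset=6
L1[3] = 0
L2[0][0] = 43
paddr = 43 * 8 + 6 = 350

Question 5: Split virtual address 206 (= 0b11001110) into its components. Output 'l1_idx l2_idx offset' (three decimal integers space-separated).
vaddr = 206 = 0b11001110
  top 2 bits -> l1_idx = 3
  next 3 bits -> l2_idx = 1
  bottom 3 bits -> offset = 6

Answer: 3 1 6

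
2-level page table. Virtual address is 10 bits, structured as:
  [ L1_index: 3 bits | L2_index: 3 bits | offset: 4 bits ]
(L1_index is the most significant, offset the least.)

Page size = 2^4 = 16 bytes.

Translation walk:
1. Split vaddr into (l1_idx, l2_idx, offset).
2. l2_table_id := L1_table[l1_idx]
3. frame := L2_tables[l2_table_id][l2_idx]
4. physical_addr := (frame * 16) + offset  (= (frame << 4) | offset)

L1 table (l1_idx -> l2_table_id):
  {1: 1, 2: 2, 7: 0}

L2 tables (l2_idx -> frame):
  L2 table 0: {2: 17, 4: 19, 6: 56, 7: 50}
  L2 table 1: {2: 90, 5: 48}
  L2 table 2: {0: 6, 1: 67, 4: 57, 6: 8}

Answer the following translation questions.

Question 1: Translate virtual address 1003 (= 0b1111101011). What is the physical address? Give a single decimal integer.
Answer: 907

Derivation:
vaddr = 1003 = 0b1111101011
Split: l1_idx=7, l2_idx=6, offset=11
L1[7] = 0
L2[0][6] = 56
paddr = 56 * 16 + 11 = 907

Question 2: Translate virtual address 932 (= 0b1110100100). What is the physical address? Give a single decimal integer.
vaddr = 932 = 0b1110100100
Split: l1_idx=7, l2_idx=2, offset=4
L1[7] = 0
L2[0][2] = 17
paddr = 17 * 16 + 4 = 276

Answer: 276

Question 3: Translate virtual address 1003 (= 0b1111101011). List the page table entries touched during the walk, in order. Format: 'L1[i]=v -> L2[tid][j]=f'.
Answer: L1[7]=0 -> L2[0][6]=56

Derivation:
vaddr = 1003 = 0b1111101011
Split: l1_idx=7, l2_idx=6, offset=11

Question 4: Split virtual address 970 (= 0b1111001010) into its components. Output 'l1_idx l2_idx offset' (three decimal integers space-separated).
vaddr = 970 = 0b1111001010
  top 3 bits -> l1_idx = 7
  next 3 bits -> l2_idx = 4
  bottom 4 bits -> offset = 10

Answer: 7 4 10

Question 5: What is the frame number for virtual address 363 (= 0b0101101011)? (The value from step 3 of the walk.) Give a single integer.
Answer: 8

Derivation:
vaddr = 363: l1_idx=2, l2_idx=6
L1[2] = 2; L2[2][6] = 8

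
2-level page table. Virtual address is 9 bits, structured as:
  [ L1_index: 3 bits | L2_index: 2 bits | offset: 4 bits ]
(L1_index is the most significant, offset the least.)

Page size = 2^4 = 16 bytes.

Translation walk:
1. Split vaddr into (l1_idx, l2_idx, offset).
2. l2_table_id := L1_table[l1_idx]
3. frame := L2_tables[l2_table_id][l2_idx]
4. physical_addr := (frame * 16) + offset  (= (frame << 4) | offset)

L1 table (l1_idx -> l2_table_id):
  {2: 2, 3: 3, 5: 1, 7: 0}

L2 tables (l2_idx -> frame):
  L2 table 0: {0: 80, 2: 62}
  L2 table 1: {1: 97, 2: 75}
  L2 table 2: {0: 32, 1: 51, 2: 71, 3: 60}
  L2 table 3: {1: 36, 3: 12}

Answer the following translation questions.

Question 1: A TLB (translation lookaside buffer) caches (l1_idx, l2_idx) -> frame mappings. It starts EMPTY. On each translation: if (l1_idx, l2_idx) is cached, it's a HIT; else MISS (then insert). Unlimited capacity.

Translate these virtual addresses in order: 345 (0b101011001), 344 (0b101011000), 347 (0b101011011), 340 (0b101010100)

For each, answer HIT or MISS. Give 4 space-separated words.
vaddr=345: (5,1) not in TLB -> MISS, insert
vaddr=344: (5,1) in TLB -> HIT
vaddr=347: (5,1) in TLB -> HIT
vaddr=340: (5,1) in TLB -> HIT

Answer: MISS HIT HIT HIT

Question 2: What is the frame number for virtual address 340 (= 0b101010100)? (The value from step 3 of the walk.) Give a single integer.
Answer: 97

Derivation:
vaddr = 340: l1_idx=5, l2_idx=1
L1[5] = 1; L2[1][1] = 97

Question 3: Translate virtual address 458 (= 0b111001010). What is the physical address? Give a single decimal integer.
Answer: 1290

Derivation:
vaddr = 458 = 0b111001010
Split: l1_idx=7, l2_idx=0, offset=10
L1[7] = 0
L2[0][0] = 80
paddr = 80 * 16 + 10 = 1290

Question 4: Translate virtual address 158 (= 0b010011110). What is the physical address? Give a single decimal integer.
Answer: 830

Derivation:
vaddr = 158 = 0b010011110
Split: l1_idx=2, l2_idx=1, offset=14
L1[2] = 2
L2[2][1] = 51
paddr = 51 * 16 + 14 = 830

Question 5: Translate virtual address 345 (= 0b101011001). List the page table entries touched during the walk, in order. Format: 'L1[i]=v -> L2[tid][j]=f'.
Answer: L1[5]=1 -> L2[1][1]=97

Derivation:
vaddr = 345 = 0b101011001
Split: l1_idx=5, l2_idx=1, offset=9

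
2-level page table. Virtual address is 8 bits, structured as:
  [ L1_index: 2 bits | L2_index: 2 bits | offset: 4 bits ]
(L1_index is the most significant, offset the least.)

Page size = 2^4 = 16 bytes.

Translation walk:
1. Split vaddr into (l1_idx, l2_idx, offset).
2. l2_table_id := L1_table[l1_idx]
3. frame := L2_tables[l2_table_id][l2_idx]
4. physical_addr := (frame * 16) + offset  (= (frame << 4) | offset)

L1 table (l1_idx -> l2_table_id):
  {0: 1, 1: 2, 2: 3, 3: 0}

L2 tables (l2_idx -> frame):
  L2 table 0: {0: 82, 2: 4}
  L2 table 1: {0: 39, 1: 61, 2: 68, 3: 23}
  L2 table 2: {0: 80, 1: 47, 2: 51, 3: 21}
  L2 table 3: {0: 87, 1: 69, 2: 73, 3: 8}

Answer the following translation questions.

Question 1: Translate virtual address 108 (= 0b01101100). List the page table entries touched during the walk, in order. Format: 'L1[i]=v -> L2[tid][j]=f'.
vaddr = 108 = 0b01101100
Split: l1_idx=1, l2_idx=2, offset=12

Answer: L1[1]=2 -> L2[2][2]=51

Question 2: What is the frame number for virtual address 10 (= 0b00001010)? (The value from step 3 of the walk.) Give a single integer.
Answer: 39

Derivation:
vaddr = 10: l1_idx=0, l2_idx=0
L1[0] = 1; L2[1][0] = 39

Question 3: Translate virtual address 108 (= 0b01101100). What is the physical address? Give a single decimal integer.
vaddr = 108 = 0b01101100
Split: l1_idx=1, l2_idx=2, offset=12
L1[1] = 2
L2[2][2] = 51
paddr = 51 * 16 + 12 = 828

Answer: 828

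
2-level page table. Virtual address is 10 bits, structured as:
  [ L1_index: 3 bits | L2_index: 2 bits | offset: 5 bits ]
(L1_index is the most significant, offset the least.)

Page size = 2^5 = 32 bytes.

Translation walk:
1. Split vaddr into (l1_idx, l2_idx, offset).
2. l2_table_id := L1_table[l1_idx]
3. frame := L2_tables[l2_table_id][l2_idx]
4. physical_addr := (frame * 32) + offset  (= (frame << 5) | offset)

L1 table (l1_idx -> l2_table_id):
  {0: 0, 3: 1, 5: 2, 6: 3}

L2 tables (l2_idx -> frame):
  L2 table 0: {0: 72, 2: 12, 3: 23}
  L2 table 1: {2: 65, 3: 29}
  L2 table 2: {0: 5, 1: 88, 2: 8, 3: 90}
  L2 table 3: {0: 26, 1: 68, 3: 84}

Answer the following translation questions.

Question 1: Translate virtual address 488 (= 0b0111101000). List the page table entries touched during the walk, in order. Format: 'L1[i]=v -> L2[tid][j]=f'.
Answer: L1[3]=1 -> L2[1][3]=29

Derivation:
vaddr = 488 = 0b0111101000
Split: l1_idx=3, l2_idx=3, offset=8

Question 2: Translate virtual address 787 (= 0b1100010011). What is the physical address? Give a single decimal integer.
vaddr = 787 = 0b1100010011
Split: l1_idx=6, l2_idx=0, offset=19
L1[6] = 3
L2[3][0] = 26
paddr = 26 * 32 + 19 = 851

Answer: 851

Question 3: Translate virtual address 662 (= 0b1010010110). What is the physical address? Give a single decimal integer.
Answer: 182

Derivation:
vaddr = 662 = 0b1010010110
Split: l1_idx=5, l2_idx=0, offset=22
L1[5] = 2
L2[2][0] = 5
paddr = 5 * 32 + 22 = 182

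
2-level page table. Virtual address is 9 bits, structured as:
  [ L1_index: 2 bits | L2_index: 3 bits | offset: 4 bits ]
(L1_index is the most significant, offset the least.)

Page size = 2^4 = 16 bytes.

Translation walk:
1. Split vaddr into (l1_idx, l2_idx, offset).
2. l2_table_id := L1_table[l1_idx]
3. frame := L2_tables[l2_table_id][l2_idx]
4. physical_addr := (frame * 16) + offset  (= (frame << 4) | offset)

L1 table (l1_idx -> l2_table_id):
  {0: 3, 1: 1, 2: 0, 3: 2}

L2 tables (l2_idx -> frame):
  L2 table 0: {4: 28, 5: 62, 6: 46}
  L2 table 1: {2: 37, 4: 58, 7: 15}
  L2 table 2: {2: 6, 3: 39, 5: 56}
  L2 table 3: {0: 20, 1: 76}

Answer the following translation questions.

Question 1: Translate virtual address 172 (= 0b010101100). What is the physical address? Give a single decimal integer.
Answer: 604

Derivation:
vaddr = 172 = 0b010101100
Split: l1_idx=1, l2_idx=2, offset=12
L1[1] = 1
L2[1][2] = 37
paddr = 37 * 16 + 12 = 604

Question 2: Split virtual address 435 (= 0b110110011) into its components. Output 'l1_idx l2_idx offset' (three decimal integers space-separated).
vaddr = 435 = 0b110110011
  top 2 bits -> l1_idx = 3
  next 3 bits -> l2_idx = 3
  bottom 4 bits -> offset = 3

Answer: 3 3 3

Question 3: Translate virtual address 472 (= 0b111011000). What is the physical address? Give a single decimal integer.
vaddr = 472 = 0b111011000
Split: l1_idx=3, l2_idx=5, offset=8
L1[3] = 2
L2[2][5] = 56
paddr = 56 * 16 + 8 = 904

Answer: 904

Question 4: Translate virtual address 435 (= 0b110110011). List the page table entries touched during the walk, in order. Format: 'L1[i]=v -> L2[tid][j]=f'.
Answer: L1[3]=2 -> L2[2][3]=39

Derivation:
vaddr = 435 = 0b110110011
Split: l1_idx=3, l2_idx=3, offset=3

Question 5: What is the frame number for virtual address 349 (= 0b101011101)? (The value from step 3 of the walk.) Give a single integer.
Answer: 62

Derivation:
vaddr = 349: l1_idx=2, l2_idx=5
L1[2] = 0; L2[0][5] = 62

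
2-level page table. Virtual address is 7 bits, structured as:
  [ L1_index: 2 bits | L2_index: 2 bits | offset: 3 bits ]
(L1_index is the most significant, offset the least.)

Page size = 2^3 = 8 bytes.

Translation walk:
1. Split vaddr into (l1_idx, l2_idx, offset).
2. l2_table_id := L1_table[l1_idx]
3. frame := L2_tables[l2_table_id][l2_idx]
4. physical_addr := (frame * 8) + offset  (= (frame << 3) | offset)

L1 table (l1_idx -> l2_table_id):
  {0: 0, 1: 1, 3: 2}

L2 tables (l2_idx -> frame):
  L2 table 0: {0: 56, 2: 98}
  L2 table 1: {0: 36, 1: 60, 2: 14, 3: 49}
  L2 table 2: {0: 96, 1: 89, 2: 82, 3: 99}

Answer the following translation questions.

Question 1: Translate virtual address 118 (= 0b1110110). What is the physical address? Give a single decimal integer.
Answer: 662

Derivation:
vaddr = 118 = 0b1110110
Split: l1_idx=3, l2_idx=2, offset=6
L1[3] = 2
L2[2][2] = 82
paddr = 82 * 8 + 6 = 662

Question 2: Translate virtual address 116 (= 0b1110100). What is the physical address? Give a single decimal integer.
Answer: 660

Derivation:
vaddr = 116 = 0b1110100
Split: l1_idx=3, l2_idx=2, offset=4
L1[3] = 2
L2[2][2] = 82
paddr = 82 * 8 + 4 = 660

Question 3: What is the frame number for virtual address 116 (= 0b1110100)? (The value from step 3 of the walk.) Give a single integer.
vaddr = 116: l1_idx=3, l2_idx=2
L1[3] = 2; L2[2][2] = 82

Answer: 82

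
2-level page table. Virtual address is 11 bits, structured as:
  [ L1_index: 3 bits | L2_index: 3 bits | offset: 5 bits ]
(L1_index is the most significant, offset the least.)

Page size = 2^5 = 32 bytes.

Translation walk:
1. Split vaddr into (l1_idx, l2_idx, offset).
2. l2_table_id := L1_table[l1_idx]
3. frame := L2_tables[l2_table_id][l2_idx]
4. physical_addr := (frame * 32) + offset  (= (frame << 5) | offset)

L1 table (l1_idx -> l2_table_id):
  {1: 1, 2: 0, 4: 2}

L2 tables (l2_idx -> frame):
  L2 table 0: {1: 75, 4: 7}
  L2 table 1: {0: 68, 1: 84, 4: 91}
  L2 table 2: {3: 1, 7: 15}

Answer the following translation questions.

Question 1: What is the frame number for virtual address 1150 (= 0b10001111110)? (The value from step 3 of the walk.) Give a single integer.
Answer: 1

Derivation:
vaddr = 1150: l1_idx=4, l2_idx=3
L1[4] = 2; L2[2][3] = 1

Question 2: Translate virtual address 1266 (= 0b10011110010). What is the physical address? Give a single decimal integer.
Answer: 498

Derivation:
vaddr = 1266 = 0b10011110010
Split: l1_idx=4, l2_idx=7, offset=18
L1[4] = 2
L2[2][7] = 15
paddr = 15 * 32 + 18 = 498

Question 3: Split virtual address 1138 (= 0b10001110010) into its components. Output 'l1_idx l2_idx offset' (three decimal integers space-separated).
vaddr = 1138 = 0b10001110010
  top 3 bits -> l1_idx = 4
  next 3 bits -> l2_idx = 3
  bottom 5 bits -> offset = 18

Answer: 4 3 18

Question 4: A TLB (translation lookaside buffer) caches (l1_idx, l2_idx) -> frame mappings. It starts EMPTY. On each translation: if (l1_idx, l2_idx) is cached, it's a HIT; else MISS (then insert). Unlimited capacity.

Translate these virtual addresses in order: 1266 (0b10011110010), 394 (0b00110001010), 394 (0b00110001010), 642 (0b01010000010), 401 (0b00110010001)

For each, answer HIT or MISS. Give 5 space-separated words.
Answer: MISS MISS HIT MISS HIT

Derivation:
vaddr=1266: (4,7) not in TLB -> MISS, insert
vaddr=394: (1,4) not in TLB -> MISS, insert
vaddr=394: (1,4) in TLB -> HIT
vaddr=642: (2,4) not in TLB -> MISS, insert
vaddr=401: (1,4) in TLB -> HIT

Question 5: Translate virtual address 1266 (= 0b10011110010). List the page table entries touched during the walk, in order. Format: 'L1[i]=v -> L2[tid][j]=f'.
Answer: L1[4]=2 -> L2[2][7]=15

Derivation:
vaddr = 1266 = 0b10011110010
Split: l1_idx=4, l2_idx=7, offset=18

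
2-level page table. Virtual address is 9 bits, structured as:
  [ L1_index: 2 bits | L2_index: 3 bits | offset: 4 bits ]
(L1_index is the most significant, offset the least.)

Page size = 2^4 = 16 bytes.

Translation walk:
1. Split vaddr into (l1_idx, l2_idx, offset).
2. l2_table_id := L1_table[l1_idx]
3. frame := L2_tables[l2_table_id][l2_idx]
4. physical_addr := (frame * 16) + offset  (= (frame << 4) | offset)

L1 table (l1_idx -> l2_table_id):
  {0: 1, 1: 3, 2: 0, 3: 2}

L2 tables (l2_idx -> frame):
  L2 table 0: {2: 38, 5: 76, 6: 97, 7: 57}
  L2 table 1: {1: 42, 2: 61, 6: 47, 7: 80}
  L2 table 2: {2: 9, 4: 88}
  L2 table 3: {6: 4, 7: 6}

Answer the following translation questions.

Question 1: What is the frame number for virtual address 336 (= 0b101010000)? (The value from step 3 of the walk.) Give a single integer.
vaddr = 336: l1_idx=2, l2_idx=5
L1[2] = 0; L2[0][5] = 76

Answer: 76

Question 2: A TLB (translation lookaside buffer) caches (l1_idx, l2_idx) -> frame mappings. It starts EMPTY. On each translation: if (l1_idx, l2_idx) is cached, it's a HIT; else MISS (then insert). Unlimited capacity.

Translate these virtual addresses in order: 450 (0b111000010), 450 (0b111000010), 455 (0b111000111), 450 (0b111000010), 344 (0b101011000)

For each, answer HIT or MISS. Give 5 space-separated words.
Answer: MISS HIT HIT HIT MISS

Derivation:
vaddr=450: (3,4) not in TLB -> MISS, insert
vaddr=450: (3,4) in TLB -> HIT
vaddr=455: (3,4) in TLB -> HIT
vaddr=450: (3,4) in TLB -> HIT
vaddr=344: (2,5) not in TLB -> MISS, insert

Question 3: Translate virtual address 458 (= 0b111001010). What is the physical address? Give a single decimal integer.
Answer: 1418

Derivation:
vaddr = 458 = 0b111001010
Split: l1_idx=3, l2_idx=4, offset=10
L1[3] = 2
L2[2][4] = 88
paddr = 88 * 16 + 10 = 1418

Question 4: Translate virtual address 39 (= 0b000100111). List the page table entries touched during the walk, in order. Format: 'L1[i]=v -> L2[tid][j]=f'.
Answer: L1[0]=1 -> L2[1][2]=61

Derivation:
vaddr = 39 = 0b000100111
Split: l1_idx=0, l2_idx=2, offset=7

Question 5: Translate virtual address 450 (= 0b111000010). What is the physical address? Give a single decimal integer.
vaddr = 450 = 0b111000010
Split: l1_idx=3, l2_idx=4, offset=2
L1[3] = 2
L2[2][4] = 88
paddr = 88 * 16 + 2 = 1410

Answer: 1410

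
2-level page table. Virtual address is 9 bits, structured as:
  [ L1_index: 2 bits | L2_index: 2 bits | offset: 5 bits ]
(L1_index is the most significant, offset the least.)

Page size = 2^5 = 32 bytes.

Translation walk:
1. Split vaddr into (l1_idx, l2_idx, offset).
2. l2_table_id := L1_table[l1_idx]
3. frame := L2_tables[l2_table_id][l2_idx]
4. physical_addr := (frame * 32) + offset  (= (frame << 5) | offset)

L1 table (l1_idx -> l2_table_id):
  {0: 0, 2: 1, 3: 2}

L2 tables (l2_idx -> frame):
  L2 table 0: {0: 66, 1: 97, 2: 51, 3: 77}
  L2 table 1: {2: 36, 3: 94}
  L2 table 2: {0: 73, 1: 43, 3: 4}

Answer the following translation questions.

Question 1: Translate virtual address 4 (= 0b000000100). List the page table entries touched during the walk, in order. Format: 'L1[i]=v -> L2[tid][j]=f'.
Answer: L1[0]=0 -> L2[0][0]=66

Derivation:
vaddr = 4 = 0b000000100
Split: l1_idx=0, l2_idx=0, offset=4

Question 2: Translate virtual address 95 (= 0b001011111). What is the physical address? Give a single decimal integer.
vaddr = 95 = 0b001011111
Split: l1_idx=0, l2_idx=2, offset=31
L1[0] = 0
L2[0][2] = 51
paddr = 51 * 32 + 31 = 1663

Answer: 1663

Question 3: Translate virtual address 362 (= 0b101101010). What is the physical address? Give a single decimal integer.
vaddr = 362 = 0b101101010
Split: l1_idx=2, l2_idx=3, offset=10
L1[2] = 1
L2[1][3] = 94
paddr = 94 * 32 + 10 = 3018

Answer: 3018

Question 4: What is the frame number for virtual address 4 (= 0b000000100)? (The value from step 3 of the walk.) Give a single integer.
vaddr = 4: l1_idx=0, l2_idx=0
L1[0] = 0; L2[0][0] = 66

Answer: 66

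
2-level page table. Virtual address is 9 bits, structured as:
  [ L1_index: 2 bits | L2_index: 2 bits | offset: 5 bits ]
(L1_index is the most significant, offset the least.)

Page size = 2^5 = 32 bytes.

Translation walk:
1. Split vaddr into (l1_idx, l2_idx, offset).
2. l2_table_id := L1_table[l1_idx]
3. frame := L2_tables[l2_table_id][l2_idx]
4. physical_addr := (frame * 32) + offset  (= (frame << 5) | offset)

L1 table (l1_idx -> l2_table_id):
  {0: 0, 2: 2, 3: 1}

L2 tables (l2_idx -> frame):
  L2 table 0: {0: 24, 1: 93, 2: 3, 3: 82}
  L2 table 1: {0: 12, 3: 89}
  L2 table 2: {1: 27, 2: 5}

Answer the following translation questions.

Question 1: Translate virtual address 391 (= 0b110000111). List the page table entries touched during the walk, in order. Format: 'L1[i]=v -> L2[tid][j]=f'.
vaddr = 391 = 0b110000111
Split: l1_idx=3, l2_idx=0, offset=7

Answer: L1[3]=1 -> L2[1][0]=12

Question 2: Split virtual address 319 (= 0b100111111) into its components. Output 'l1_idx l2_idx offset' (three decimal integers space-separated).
vaddr = 319 = 0b100111111
  top 2 bits -> l1_idx = 2
  next 2 bits -> l2_idx = 1
  bottom 5 bits -> offset = 31

Answer: 2 1 31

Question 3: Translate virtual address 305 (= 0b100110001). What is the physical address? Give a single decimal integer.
Answer: 881

Derivation:
vaddr = 305 = 0b100110001
Split: l1_idx=2, l2_idx=1, offset=17
L1[2] = 2
L2[2][1] = 27
paddr = 27 * 32 + 17 = 881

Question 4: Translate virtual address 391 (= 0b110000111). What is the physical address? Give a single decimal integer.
vaddr = 391 = 0b110000111
Split: l1_idx=3, l2_idx=0, offset=7
L1[3] = 1
L2[1][0] = 12
paddr = 12 * 32 + 7 = 391

Answer: 391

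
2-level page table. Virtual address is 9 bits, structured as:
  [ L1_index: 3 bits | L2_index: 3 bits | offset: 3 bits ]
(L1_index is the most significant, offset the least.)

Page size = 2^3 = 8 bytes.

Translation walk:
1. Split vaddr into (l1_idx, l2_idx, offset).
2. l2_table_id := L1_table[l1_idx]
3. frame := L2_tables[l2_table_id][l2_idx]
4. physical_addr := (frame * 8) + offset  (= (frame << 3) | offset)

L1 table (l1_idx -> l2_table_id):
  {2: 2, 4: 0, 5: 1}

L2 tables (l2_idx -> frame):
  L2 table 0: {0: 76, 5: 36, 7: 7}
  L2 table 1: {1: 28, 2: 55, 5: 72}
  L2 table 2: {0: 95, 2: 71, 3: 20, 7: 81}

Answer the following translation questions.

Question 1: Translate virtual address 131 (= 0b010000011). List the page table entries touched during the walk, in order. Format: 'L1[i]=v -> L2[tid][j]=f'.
Answer: L1[2]=2 -> L2[2][0]=95

Derivation:
vaddr = 131 = 0b010000011
Split: l1_idx=2, l2_idx=0, offset=3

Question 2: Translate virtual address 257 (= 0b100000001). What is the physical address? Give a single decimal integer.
vaddr = 257 = 0b100000001
Split: l1_idx=4, l2_idx=0, offset=1
L1[4] = 0
L2[0][0] = 76
paddr = 76 * 8 + 1 = 609

Answer: 609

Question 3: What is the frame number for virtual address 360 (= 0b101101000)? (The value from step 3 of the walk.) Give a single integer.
Answer: 72

Derivation:
vaddr = 360: l1_idx=5, l2_idx=5
L1[5] = 1; L2[1][5] = 72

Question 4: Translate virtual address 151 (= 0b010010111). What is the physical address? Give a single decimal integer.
Answer: 575

Derivation:
vaddr = 151 = 0b010010111
Split: l1_idx=2, l2_idx=2, offset=7
L1[2] = 2
L2[2][2] = 71
paddr = 71 * 8 + 7 = 575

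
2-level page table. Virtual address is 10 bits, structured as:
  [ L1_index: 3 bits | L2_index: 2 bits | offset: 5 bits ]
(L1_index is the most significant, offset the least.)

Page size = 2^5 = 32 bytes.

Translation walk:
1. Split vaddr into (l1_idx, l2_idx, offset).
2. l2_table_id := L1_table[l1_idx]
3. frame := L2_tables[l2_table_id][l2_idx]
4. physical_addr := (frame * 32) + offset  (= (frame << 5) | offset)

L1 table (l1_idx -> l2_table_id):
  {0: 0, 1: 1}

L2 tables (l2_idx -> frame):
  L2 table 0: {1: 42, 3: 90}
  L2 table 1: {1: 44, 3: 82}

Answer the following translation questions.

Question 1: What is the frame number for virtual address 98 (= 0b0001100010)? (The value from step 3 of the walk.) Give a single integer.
Answer: 90

Derivation:
vaddr = 98: l1_idx=0, l2_idx=3
L1[0] = 0; L2[0][3] = 90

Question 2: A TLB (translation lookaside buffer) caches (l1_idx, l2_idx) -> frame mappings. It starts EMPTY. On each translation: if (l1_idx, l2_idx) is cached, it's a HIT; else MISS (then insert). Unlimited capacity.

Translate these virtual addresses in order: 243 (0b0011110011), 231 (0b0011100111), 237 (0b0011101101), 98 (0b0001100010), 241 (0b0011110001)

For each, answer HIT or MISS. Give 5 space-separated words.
vaddr=243: (1,3) not in TLB -> MISS, insert
vaddr=231: (1,3) in TLB -> HIT
vaddr=237: (1,3) in TLB -> HIT
vaddr=98: (0,3) not in TLB -> MISS, insert
vaddr=241: (1,3) in TLB -> HIT

Answer: MISS HIT HIT MISS HIT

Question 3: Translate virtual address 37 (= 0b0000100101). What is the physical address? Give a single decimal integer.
vaddr = 37 = 0b0000100101
Split: l1_idx=0, l2_idx=1, offset=5
L1[0] = 0
L2[0][1] = 42
paddr = 42 * 32 + 5 = 1349

Answer: 1349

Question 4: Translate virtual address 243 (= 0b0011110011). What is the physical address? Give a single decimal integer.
vaddr = 243 = 0b0011110011
Split: l1_idx=1, l2_idx=3, offset=19
L1[1] = 1
L2[1][3] = 82
paddr = 82 * 32 + 19 = 2643

Answer: 2643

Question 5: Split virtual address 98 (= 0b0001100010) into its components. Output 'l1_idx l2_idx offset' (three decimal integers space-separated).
vaddr = 98 = 0b0001100010
  top 3 bits -> l1_idx = 0
  next 2 bits -> l2_idx = 3
  bottom 5 bits -> offset = 2

Answer: 0 3 2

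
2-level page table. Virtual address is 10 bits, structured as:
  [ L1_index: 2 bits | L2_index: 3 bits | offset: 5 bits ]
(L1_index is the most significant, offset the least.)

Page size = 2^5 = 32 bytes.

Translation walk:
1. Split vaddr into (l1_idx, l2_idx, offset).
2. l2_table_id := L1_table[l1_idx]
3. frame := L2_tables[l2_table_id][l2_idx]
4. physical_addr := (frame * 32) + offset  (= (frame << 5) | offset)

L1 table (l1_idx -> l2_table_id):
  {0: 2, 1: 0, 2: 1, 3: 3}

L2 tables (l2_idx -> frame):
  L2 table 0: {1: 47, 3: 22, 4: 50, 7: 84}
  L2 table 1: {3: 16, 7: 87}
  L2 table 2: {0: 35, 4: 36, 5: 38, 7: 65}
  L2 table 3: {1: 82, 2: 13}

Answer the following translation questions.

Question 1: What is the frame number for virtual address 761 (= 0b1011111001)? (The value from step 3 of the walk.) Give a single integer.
Answer: 87

Derivation:
vaddr = 761: l1_idx=2, l2_idx=7
L1[2] = 1; L2[1][7] = 87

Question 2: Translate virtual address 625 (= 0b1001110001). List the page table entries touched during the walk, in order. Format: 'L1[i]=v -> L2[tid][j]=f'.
Answer: L1[2]=1 -> L2[1][3]=16

Derivation:
vaddr = 625 = 0b1001110001
Split: l1_idx=2, l2_idx=3, offset=17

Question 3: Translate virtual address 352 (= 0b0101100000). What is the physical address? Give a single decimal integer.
vaddr = 352 = 0b0101100000
Split: l1_idx=1, l2_idx=3, offset=0
L1[1] = 0
L2[0][3] = 22
paddr = 22 * 32 + 0 = 704

Answer: 704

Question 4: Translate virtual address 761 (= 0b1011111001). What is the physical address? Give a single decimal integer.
Answer: 2809

Derivation:
vaddr = 761 = 0b1011111001
Split: l1_idx=2, l2_idx=7, offset=25
L1[2] = 1
L2[1][7] = 87
paddr = 87 * 32 + 25 = 2809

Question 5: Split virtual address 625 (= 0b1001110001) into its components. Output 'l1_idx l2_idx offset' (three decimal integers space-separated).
vaddr = 625 = 0b1001110001
  top 2 bits -> l1_idx = 2
  next 3 bits -> l2_idx = 3
  bottom 5 bits -> offset = 17

Answer: 2 3 17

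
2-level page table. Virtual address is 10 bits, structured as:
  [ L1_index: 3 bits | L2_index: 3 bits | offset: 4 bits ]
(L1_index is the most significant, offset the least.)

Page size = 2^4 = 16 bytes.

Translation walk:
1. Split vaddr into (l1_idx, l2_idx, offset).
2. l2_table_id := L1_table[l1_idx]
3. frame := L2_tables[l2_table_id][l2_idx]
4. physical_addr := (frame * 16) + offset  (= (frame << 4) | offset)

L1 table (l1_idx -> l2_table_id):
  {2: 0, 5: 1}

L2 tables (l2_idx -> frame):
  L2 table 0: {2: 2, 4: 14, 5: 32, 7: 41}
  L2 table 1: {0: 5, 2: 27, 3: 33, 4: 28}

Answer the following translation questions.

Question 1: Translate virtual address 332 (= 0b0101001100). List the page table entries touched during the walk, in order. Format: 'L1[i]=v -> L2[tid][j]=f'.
Answer: L1[2]=0 -> L2[0][4]=14

Derivation:
vaddr = 332 = 0b0101001100
Split: l1_idx=2, l2_idx=4, offset=12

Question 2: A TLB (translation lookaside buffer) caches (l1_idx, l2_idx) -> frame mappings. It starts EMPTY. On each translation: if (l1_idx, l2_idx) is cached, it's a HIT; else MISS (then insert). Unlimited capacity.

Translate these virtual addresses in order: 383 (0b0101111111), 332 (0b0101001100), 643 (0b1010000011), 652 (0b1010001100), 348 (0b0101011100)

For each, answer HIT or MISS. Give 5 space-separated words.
Answer: MISS MISS MISS HIT MISS

Derivation:
vaddr=383: (2,7) not in TLB -> MISS, insert
vaddr=332: (2,4) not in TLB -> MISS, insert
vaddr=643: (5,0) not in TLB -> MISS, insert
vaddr=652: (5,0) in TLB -> HIT
vaddr=348: (2,5) not in TLB -> MISS, insert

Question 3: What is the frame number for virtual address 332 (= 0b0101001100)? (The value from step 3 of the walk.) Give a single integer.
Answer: 14

Derivation:
vaddr = 332: l1_idx=2, l2_idx=4
L1[2] = 0; L2[0][4] = 14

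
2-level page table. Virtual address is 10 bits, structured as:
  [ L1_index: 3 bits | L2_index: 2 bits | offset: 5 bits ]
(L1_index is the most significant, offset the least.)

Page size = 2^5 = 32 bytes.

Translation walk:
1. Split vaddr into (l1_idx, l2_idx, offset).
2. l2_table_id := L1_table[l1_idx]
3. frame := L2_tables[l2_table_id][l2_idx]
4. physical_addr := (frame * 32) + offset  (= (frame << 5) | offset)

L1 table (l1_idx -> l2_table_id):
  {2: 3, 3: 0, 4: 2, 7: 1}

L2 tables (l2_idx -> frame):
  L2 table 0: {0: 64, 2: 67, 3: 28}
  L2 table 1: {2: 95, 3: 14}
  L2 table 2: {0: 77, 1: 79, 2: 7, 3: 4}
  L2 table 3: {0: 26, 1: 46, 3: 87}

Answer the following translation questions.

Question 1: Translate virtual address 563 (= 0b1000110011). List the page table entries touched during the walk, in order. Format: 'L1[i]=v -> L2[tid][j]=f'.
Answer: L1[4]=2 -> L2[2][1]=79

Derivation:
vaddr = 563 = 0b1000110011
Split: l1_idx=4, l2_idx=1, offset=19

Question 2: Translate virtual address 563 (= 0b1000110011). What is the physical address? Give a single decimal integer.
vaddr = 563 = 0b1000110011
Split: l1_idx=4, l2_idx=1, offset=19
L1[4] = 2
L2[2][1] = 79
paddr = 79 * 32 + 19 = 2547

Answer: 2547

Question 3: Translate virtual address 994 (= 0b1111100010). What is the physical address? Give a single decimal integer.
vaddr = 994 = 0b1111100010
Split: l1_idx=7, l2_idx=3, offset=2
L1[7] = 1
L2[1][3] = 14
paddr = 14 * 32 + 2 = 450

Answer: 450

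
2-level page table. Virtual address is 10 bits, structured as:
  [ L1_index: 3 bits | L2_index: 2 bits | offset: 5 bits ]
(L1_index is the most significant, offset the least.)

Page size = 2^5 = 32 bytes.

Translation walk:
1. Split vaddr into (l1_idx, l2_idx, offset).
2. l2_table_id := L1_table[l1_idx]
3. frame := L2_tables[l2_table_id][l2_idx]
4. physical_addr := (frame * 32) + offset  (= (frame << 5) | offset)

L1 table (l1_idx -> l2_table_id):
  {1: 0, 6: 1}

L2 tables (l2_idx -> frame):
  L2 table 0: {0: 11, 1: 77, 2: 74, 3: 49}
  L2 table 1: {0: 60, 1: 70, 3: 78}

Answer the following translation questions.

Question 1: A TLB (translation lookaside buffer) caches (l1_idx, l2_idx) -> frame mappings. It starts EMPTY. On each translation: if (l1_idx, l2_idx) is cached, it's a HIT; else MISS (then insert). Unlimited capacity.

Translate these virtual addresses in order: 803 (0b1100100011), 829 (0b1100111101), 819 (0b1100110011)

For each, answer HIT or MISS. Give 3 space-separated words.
vaddr=803: (6,1) not in TLB -> MISS, insert
vaddr=829: (6,1) in TLB -> HIT
vaddr=819: (6,1) in TLB -> HIT

Answer: MISS HIT HIT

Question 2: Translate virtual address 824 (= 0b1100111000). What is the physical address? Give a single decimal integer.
Answer: 2264

Derivation:
vaddr = 824 = 0b1100111000
Split: l1_idx=6, l2_idx=1, offset=24
L1[6] = 1
L2[1][1] = 70
paddr = 70 * 32 + 24 = 2264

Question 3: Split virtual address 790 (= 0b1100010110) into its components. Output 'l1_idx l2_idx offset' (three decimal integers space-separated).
Answer: 6 0 22

Derivation:
vaddr = 790 = 0b1100010110
  top 3 bits -> l1_idx = 6
  next 2 bits -> l2_idx = 0
  bottom 5 bits -> offset = 22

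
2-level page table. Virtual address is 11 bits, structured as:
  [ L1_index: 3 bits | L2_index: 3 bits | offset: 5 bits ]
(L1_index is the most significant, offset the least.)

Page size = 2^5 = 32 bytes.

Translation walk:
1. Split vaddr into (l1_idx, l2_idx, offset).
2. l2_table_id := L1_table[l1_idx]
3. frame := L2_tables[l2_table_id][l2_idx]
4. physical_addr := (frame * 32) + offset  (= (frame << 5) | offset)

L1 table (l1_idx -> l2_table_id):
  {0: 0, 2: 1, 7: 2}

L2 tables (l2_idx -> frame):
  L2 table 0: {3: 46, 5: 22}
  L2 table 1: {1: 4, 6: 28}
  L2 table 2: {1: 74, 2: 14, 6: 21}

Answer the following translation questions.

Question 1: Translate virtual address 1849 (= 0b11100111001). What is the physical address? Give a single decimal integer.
Answer: 2393

Derivation:
vaddr = 1849 = 0b11100111001
Split: l1_idx=7, l2_idx=1, offset=25
L1[7] = 2
L2[2][1] = 74
paddr = 74 * 32 + 25 = 2393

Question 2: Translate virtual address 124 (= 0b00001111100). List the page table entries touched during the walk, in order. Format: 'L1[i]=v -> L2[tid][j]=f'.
vaddr = 124 = 0b00001111100
Split: l1_idx=0, l2_idx=3, offset=28

Answer: L1[0]=0 -> L2[0][3]=46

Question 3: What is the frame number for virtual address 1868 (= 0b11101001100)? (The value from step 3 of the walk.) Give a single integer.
Answer: 14

Derivation:
vaddr = 1868: l1_idx=7, l2_idx=2
L1[7] = 2; L2[2][2] = 14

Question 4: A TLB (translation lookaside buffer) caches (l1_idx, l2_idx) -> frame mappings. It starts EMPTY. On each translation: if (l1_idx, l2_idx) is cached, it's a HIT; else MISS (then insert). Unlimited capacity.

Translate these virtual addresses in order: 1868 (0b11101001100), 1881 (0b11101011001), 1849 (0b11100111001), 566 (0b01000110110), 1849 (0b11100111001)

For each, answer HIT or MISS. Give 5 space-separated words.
Answer: MISS HIT MISS MISS HIT

Derivation:
vaddr=1868: (7,2) not in TLB -> MISS, insert
vaddr=1881: (7,2) in TLB -> HIT
vaddr=1849: (7,1) not in TLB -> MISS, insert
vaddr=566: (2,1) not in TLB -> MISS, insert
vaddr=1849: (7,1) in TLB -> HIT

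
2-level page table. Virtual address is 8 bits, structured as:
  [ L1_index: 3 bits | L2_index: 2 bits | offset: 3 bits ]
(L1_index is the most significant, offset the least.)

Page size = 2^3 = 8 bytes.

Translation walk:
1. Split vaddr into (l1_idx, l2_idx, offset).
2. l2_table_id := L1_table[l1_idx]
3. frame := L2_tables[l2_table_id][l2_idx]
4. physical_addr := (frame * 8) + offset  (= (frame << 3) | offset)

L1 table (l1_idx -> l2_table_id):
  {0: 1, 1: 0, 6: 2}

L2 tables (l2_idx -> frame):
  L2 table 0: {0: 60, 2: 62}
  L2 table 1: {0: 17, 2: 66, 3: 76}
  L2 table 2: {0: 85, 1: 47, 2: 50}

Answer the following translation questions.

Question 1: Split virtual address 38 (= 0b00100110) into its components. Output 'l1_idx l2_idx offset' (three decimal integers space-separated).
Answer: 1 0 6

Derivation:
vaddr = 38 = 0b00100110
  top 3 bits -> l1_idx = 1
  next 2 bits -> l2_idx = 0
  bottom 3 bits -> offset = 6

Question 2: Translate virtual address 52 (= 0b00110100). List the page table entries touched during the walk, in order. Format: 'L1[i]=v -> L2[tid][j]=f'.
vaddr = 52 = 0b00110100
Split: l1_idx=1, l2_idx=2, offset=4

Answer: L1[1]=0 -> L2[0][2]=62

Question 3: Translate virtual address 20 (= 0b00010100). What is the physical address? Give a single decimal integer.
Answer: 532

Derivation:
vaddr = 20 = 0b00010100
Split: l1_idx=0, l2_idx=2, offset=4
L1[0] = 1
L2[1][2] = 66
paddr = 66 * 8 + 4 = 532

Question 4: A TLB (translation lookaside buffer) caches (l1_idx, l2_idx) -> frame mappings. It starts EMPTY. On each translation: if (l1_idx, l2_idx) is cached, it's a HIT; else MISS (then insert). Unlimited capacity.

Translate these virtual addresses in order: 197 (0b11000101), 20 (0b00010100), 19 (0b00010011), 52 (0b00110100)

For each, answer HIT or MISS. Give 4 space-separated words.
Answer: MISS MISS HIT MISS

Derivation:
vaddr=197: (6,0) not in TLB -> MISS, insert
vaddr=20: (0,2) not in TLB -> MISS, insert
vaddr=19: (0,2) in TLB -> HIT
vaddr=52: (1,2) not in TLB -> MISS, insert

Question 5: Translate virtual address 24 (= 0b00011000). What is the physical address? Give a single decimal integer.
Answer: 608

Derivation:
vaddr = 24 = 0b00011000
Split: l1_idx=0, l2_idx=3, offset=0
L1[0] = 1
L2[1][3] = 76
paddr = 76 * 8 + 0 = 608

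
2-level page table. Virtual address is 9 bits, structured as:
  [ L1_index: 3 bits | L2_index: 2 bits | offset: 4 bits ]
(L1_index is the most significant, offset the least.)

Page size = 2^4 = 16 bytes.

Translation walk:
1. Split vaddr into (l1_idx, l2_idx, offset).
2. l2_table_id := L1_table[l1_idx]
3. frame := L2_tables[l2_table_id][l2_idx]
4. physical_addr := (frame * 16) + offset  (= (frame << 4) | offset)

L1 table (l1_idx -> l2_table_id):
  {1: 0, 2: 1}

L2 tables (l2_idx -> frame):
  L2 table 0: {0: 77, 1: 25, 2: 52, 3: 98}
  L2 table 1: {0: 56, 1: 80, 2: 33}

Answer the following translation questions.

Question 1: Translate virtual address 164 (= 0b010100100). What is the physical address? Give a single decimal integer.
Answer: 532

Derivation:
vaddr = 164 = 0b010100100
Split: l1_idx=2, l2_idx=2, offset=4
L1[2] = 1
L2[1][2] = 33
paddr = 33 * 16 + 4 = 532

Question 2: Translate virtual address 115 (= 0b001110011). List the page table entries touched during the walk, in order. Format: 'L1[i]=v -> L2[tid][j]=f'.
Answer: L1[1]=0 -> L2[0][3]=98

Derivation:
vaddr = 115 = 0b001110011
Split: l1_idx=1, l2_idx=3, offset=3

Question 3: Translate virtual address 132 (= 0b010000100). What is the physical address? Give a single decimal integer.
vaddr = 132 = 0b010000100
Split: l1_idx=2, l2_idx=0, offset=4
L1[2] = 1
L2[1][0] = 56
paddr = 56 * 16 + 4 = 900

Answer: 900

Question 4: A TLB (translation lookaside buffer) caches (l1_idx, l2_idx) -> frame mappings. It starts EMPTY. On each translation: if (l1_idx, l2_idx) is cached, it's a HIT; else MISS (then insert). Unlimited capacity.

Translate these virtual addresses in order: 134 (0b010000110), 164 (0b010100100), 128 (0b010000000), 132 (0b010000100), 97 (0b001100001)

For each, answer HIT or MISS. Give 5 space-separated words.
vaddr=134: (2,0) not in TLB -> MISS, insert
vaddr=164: (2,2) not in TLB -> MISS, insert
vaddr=128: (2,0) in TLB -> HIT
vaddr=132: (2,0) in TLB -> HIT
vaddr=97: (1,2) not in TLB -> MISS, insert

Answer: MISS MISS HIT HIT MISS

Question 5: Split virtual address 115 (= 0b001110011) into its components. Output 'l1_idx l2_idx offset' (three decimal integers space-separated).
Answer: 1 3 3

Derivation:
vaddr = 115 = 0b001110011
  top 3 bits -> l1_idx = 1
  next 2 bits -> l2_idx = 3
  bottom 4 bits -> offset = 3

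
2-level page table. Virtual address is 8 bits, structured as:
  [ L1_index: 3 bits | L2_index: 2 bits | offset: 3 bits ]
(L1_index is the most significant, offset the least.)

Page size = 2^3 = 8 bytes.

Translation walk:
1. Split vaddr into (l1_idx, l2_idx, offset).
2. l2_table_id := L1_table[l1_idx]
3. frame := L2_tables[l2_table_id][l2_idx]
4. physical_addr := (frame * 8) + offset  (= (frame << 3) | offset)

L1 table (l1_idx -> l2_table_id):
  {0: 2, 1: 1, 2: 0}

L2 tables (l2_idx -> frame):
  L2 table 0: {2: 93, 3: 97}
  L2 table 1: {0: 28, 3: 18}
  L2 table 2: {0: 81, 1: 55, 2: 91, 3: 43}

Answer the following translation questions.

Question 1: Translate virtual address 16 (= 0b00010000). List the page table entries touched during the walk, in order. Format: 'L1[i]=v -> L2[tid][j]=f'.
Answer: L1[0]=2 -> L2[2][2]=91

Derivation:
vaddr = 16 = 0b00010000
Split: l1_idx=0, l2_idx=2, offset=0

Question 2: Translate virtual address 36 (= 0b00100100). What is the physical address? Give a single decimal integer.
vaddr = 36 = 0b00100100
Split: l1_idx=1, l2_idx=0, offset=4
L1[1] = 1
L2[1][0] = 28
paddr = 28 * 8 + 4 = 228

Answer: 228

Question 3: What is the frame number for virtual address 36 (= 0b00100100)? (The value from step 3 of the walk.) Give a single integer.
Answer: 28

Derivation:
vaddr = 36: l1_idx=1, l2_idx=0
L1[1] = 1; L2[1][0] = 28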